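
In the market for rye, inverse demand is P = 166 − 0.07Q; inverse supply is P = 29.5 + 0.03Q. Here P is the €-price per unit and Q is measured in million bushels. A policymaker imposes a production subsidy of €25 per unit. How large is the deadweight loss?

Competitive equilibrium: 166 − 0.07Q = 29.5 + 0.03Q → Q* = 1365, P* = 70.45.
The subsidy lowers effective supply by 25: P = 4.5 + 0.03Q.
New quantity: 166 − 0.07Q = 4.5 + 0.03Q → Q' = 1615.
Overproduction ΔQ = 1615 − 1365 = 250; wedge = subsidy = 25.
The triangle = ½ × 250 × 25 = €3125 million.

€3125 million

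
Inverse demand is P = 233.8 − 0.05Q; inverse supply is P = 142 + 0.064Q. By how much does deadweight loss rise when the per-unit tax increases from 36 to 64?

Competitive equilibrium: 233.8 − 0.05Q = 142 + 0.064Q → Q* = 805.2632, P* = 193.5368.
For a per-unit tax t: ΔQ = t/0.114, so DWL = ½·t·(t/0.114) = t²/0.228.
At t = 36: DWL = 5684.211. At t = 64: DWL = 17964.912.
Increase = 17964.912 − 5684.211 = 12280.70.

12280.70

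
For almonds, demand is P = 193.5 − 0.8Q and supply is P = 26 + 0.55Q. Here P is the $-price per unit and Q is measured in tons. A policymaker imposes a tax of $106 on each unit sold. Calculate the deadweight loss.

$4161.48

Competitive equilibrium: 193.5 − 0.8Q = 26 + 0.55Q → Q* = 124.0741, P* = 94.2407.
With the tax, the buyer price exceeds the seller price by 106: (193.5 − 0.8Q) − (26 + 0.55Q) = 106 → Q' = 45.5556.
ΔQ = 124.0741 − 45.5556 = 78.5185; the wedge equals the tax, 106.
Deadweight loss = ½ × 78.5185 × 106 = $4161.48.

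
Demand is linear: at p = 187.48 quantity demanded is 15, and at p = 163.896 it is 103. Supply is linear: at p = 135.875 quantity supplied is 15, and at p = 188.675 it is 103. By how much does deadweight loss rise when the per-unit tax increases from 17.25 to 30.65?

369.74

Demand slope = (163.896 − 187.48)/(103 − 15) = −0.268, so p = 191.5 − 0.268q.
Supply slope = (188.675 − 135.875)/(103 − 15) = 0.6, so p = 126.875 + 0.6q.
Competitive equilibrium: 191.5 − 0.268q = 126.875 + 0.6q → q* = 74.4528, p* = 171.5467.
For a per-unit tax t: Δq = t/0.868, so DWL = ½·t·(t/0.868) = t²/1.736.
At t = 17.25: DWL = 171.407. At t = 30.65: DWL = 541.142.
Increase = 541.142 − 171.407 = 369.74.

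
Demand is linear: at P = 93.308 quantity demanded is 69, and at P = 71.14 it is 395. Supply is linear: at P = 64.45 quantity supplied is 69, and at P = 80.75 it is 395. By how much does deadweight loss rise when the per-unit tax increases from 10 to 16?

661.02

Demand slope = (71.14 − 93.308)/(395 − 69) = −0.068, so P = 98 − 0.068Q.
Supply slope = (80.75 − 64.45)/(395 − 69) = 0.05, so P = 61 + 0.05Q.
Competitive equilibrium: 98 − 0.068Q = 61 + 0.05Q → Q* = 313.5593, P* = 76.678.
For a per-unit tax t: ΔQ = t/0.118, so DWL = ½·t·(t/0.118) = t²/0.236.
At t = 10: DWL = 423.729. At t = 16: DWL = 1084.746.
Increase = 1084.746 − 423.729 = 661.02.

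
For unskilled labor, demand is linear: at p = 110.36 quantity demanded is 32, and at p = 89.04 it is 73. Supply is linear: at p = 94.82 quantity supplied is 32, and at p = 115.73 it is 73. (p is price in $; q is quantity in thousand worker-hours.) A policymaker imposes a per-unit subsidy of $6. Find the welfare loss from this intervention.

$17.48 thousand

Demand slope = (89.04 − 110.36)/(73 − 32) = −0.52, so p = 127 − 0.52q.
Supply slope = (115.73 − 94.82)/(73 − 32) = 0.51, so p = 78.5 + 0.51q.
Competitive equilibrium: 127 − 0.52q = 78.5 + 0.51q → q* = 47.0874, p* = 102.5146.
The subsidy lowers effective supply by 6: p = 72.5 + 0.51q.
New quantity: 127 − 0.52q = 72.5 + 0.51q → q' = 52.9126.
Overproduction Δq = 52.9126 − 47.0874 = 5.8252; wedge = subsidy = 6.
Deadweight loss = ½ × 5.8252 × 6 = $17.48 thousand.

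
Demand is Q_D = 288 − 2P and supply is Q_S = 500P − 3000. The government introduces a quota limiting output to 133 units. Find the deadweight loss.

5054.07

In inverse form: demand P = 144 − 0.5Q, supply P = 6 + 0.002Q.
Competitive equilibrium: 144 − 0.5Q = 6 + 0.002Q → Q* = 274.9004, P* = 6.5498.
At Q = 133: demand price = 144 − 0.5·133 = 77.5; supply price = 6 + 0.002·133 = 6.266.
ΔQ = 274.9004 − 133 = 141.9004; wedge = 77.5 − 6.266 = 71.234.
Welfare loss = ½ × 141.9004 × 71.234 = 5054.07.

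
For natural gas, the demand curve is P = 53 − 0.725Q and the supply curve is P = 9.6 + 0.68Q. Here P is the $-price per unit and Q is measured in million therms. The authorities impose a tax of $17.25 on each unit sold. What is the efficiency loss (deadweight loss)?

Competitive equilibrium: 53 − 0.725Q = 9.6 + 0.68Q → Q* = 30.8897, P* = 30.605.
With the tax, the buyer price exceeds the seller price by 17.25: (53 − 0.725Q) − (9.6 + 0.68Q) = 17.25 → Q' = 18.6121.
ΔQ = 30.8897 − 18.6121 = 12.2776; the wedge equals the tax, 17.25.
DWL = ½ × 12.2776 × 17.25 = $105.89 million.

$105.89 million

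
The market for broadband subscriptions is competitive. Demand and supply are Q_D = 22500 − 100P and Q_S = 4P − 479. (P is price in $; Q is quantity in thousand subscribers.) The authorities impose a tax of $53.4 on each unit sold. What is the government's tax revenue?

$10649.19 thousand

In inverse form: demand P = 225 − 0.01Q, supply P = 119.75 + 0.25Q.
Competitive equilibrium: 225 − 0.01Q = 119.75 + 0.25Q → Q* = 404.8077, P* = 220.9519.
With the tax, the buyer price exceeds the seller price by 53.4: (225 − 0.01Q) − (119.75 + 0.25Q) = 53.4 → Q' = 199.4231.
Tax revenue = 53.4 × 199.4231 = $10649.19 thousand.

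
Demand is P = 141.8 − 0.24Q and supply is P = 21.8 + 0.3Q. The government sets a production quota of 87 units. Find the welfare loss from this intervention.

Competitive equilibrium: 141.8 − 0.24Q = 21.8 + 0.3Q → Q* = 222.2222, P* = 88.4667.
At Q = 87: demand price = 141.8 − 0.24·87 = 120.92; supply price = 21.8 + 0.3·87 = 47.9.
ΔQ = 222.2222 − 87 = 135.2222; wedge = 120.92 − 47.9 = 73.02.
The triangle = ½ × 135.2222 × 73.02 = 4936.96.

4936.96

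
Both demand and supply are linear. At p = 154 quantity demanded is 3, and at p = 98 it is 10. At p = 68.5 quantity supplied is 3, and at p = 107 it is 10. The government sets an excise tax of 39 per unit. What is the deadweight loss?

56.33

Demand slope = (98 − 154)/(10 − 3) = −8, so p = 178 − 8q.
Supply slope = (107 − 68.5)/(10 − 3) = 5.5, so p = 52 + 5.5q.
Competitive equilibrium: 178 − 8q = 52 + 5.5q → q* = 9.3333, p* = 103.3333.
With the tax, the buyer price exceeds the seller price by 39: (178 − 8q) − (52 + 5.5q) = 39 → q' = 6.4444.
Δq = 9.3333 − 6.4444 = 2.8889; the wedge equals the tax, 39.
The triangle = ½ × 2.8889 × 39 = 56.33.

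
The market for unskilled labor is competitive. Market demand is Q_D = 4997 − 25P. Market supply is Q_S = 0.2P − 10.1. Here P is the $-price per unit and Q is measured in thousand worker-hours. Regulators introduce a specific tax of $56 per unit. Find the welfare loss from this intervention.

$311.11 thousand

In inverse form: demand P = 199.88 − 0.04Q, supply P = 50.5 + 5Q.
Competitive equilibrium: 199.88 − 0.04Q = 50.5 + 5Q → Q* = 29.6389, P* = 198.6944.
With the tax, the buyer price exceeds the seller price by 56: (199.88 − 0.04Q) − (50.5 + 5Q) = 56 → Q' = 18.5278.
ΔQ = 29.6389 − 18.5278 = 11.1111; the wedge equals the tax, 56.
DWL = ½ × 11.1111 × 56 = $311.11 thousand.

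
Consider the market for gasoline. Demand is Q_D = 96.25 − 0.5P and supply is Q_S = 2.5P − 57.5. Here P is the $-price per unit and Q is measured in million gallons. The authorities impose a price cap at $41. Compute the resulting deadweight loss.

$787.97 million

In inverse form: demand P = 192.5 − 2Q, supply P = 23 + 0.4Q.
Competitive equilibrium: 192.5 − 2Q = 23 + 0.4Q → Q* = 70.625, P* = 51.25.
At the ceiling P = 41, quantity supplied = (41 − 23)/0.4 = 45.
Willingness to pay at Q' = 45: 192.5 − 2·45 = 102.5.
ΔQ = 70.625 − 45 = 25.625; wedge = 102.5 − 41 = 61.5.
DWL = ½ × 25.625 × 61.5 = $787.97 million.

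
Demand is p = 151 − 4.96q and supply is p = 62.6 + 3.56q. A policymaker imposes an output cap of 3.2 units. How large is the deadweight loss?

219.34

Competitive equilibrium: 151 − 4.96q = 62.6 + 3.56q → q* = 10.3756, p* = 99.5371.
At q = 3.2: demand price = 151 − 4.96·3.2 = 135.128; supply price = 62.6 + 3.56·3.2 = 73.992.
Δq = 10.3756 − 3.2 = 7.1756; wedge = 135.128 − 73.992 = 61.136.
The triangle = ½ × 7.1756 × 61.136 = 219.34.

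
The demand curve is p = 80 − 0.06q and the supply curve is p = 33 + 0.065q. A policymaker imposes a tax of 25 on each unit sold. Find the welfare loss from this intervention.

2500

Competitive equilibrium: 80 − 0.06q = 33 + 0.065q → q* = 376, p* = 57.44.
With the tax, the buyer price exceeds the seller price by 25: (80 − 0.06q) − (33 + 0.065q) = 25 → q' = 176.
Δq = 376 − 176 = 200; the wedge equals the tax, 25.
Welfare loss = ½ × 200 × 25 = 2500.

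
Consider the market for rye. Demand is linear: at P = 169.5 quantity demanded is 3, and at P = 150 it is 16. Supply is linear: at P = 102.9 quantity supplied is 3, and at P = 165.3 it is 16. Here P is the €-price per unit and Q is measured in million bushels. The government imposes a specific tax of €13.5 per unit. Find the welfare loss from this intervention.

€14.46 million

Demand slope = (150 − 169.5)/(16 − 3) = −1.5, so P = 174 − 1.5Q.
Supply slope = (165.3 − 102.9)/(16 − 3) = 4.8, so P = 88.5 + 4.8Q.
Competitive equilibrium: 174 − 1.5Q = 88.5 + 4.8Q → Q* = 13.5714, P* = 153.6429.
With the tax, the buyer price exceeds the seller price by 13.5: (174 − 1.5Q) − (88.5 + 4.8Q) = 13.5 → Q' = 11.4286.
ΔQ = 13.5714 − 11.4286 = 2.1428; the wedge equals the tax, 13.5.
Welfare loss = ½ × 2.1428 × 13.5 = €14.46 million.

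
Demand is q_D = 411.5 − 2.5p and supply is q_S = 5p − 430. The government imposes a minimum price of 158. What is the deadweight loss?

3933.075

In inverse form: demand p = 164.6 − 0.4q, supply p = 86 + 0.2q.
Competitive equilibrium: 164.6 − 0.4q = 86 + 0.2q → q* = 131, p* = 112.2.
At the floor p = 158, quantity demanded = (164.6 − 158)/0.4 = 16.5.
Sellers' marginal cost at q' = 16.5: 86 + 0.2·16.5 = 89.3.
Δq = 131 − 16.5 = 114.5; wedge = 158 − 89.3 = 68.7.
The triangle = ½ × 114.5 × 68.7 = 3933.075.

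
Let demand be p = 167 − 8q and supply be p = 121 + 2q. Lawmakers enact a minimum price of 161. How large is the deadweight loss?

Competitive equilibrium: 167 − 8q = 121 + 2q → q* = 4.6, p* = 130.2.
At the floor p = 161, quantity demanded = (167 − 161)/8 = 0.75.
Sellers' marginal cost at q' = 0.75: 121 + 2·0.75 = 122.5.
Δq = 4.6 − 0.75 = 3.85; wedge = 161 − 122.5 = 38.5.
The triangle = ½ × 3.85 × 38.5 = 74.11.

74.11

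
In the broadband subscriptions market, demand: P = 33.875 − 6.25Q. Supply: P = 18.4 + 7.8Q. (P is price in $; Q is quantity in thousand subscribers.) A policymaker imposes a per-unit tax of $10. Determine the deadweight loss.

$3.56 thousand

Competitive equilibrium: 33.875 − 6.25Q = 18.4 + 7.8Q → Q* = 1.1014, P* = 26.9911.
With the tax, the buyer price exceeds the seller price by 10: (33.875 − 6.25Q) − (18.4 + 7.8Q) = 10 → Q' = 0.3897.
ΔQ = 1.1014 − 0.3897 = 0.7117; the wedge equals the tax, 10.
The triangle = ½ × 0.7117 × 10 = $3.56 thousand.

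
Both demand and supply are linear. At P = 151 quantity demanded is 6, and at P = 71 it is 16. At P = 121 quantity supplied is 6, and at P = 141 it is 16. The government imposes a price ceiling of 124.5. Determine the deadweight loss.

Demand slope = (71 − 151)/(16 − 6) = −8, so P = 199 − 8Q.
Supply slope = (141 − 121)/(16 − 6) = 2, so P = 109 + 2Q.
Competitive equilibrium: 199 − 8Q = 109 + 2Q → Q* = 9, P* = 127.
At the ceiling P = 124.5, quantity supplied = (124.5 − 109)/2 = 7.75.
Willingness to pay at Q' = 7.75: 199 − 8·7.75 = 137.
ΔQ = 9 − 7.75 = 1.25; wedge = 137 − 124.5 = 12.5.
The triangle = ½ × 1.25 × 12.5 = 7.81.

7.81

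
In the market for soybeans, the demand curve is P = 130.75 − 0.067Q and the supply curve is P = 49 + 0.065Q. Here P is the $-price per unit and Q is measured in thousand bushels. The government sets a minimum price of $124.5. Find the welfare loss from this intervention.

Competitive equilibrium: 130.75 − 0.067Q = 49 + 0.065Q → Q* = 619.31818, P* = 89.25568.
At the floor P = 124.5, quantity demanded = (130.75 − 124.5)/0.067 = 93.28358.
Sellers' marginal cost at Q' = 93.28358: 49 + 0.065·93.28358 = 55.06343.
ΔQ = 619.31818 − 93.28358 = 526.0346; wedge = 124.5 − 55.06343 = 69.43657.
DWL = ½ × 526.0346 × 69.43657 = $18263.02 thousand.

$18263.02 thousand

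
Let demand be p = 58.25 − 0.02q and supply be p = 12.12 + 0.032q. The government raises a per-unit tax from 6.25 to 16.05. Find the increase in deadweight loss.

2101.35

Competitive equilibrium: 58.25 − 0.02q = 12.12 + 0.032q → q* = 887.1154, p* = 40.5077.
For a per-unit tax t: Δq = t/0.052, so DWL = ½·t·(t/0.052) = t²/0.104.
At t = 6.25: DWL = 375.601. At t = 16.05: DWL = 2476.947.
Increase = 2476.947 − 375.601 = 2101.35.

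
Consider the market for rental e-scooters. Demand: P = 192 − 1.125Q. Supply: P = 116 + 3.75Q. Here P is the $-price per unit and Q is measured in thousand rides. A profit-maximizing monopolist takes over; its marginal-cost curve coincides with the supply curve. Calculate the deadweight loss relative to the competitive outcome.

Competitive equilibrium: 192 − 1.125Q = 116 + 3.75Q → Q* = 15.5897, P* = 174.4615.
Marginal revenue: MR = 192 − 2.25Q. Set MR = MC: 192 − 2.25Q = 116 + 3.75Q → Q_m = 12.6667.
Price P_m = 192 − 1.125·12.6667 = 177.75; MC(Q_m) = 116 + 3.75·12.6667 = 163.5001.
Competitive Q* = 15.5897, so ΔQ = 2.923; wedge = 177.75 − 163.5001 = 14.2499.
DWL = ½ × 2.923 × 14.2499 = $20.83 thousand.

$20.83 thousand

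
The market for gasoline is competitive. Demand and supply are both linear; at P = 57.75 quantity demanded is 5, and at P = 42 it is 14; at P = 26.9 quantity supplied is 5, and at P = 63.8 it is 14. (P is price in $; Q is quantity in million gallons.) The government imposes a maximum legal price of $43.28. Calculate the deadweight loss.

Demand slope = (42 − 57.75)/(14 − 5) = −1.75, so P = 66.5 − 1.75Q.
Supply slope = (63.8 − 26.9)/(14 − 5) = 4.1, so P = 6.4 + 4.1Q.
Competitive equilibrium: 66.5 − 1.75Q = 6.4 + 4.1Q → Q* = 10.2735, P* = 48.5214.
At the ceiling P = 43.28, quantity supplied = (43.28 − 6.4)/4.1 = 8.9951.
Willingness to pay at Q' = 8.9951: 66.5 − 1.75·8.9951 = 50.7586.
ΔQ = 10.2735 − 8.9951 = 1.2784; wedge = 50.7586 − 43.28 = 7.4786.
DWL = ½ × 1.2784 × 7.4786 = $4.78 million.

$4.78 million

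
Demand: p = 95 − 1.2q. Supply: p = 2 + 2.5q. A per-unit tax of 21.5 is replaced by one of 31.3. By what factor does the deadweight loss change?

2.119

Competitive equilibrium: 95 − 1.2q = 2 + 2.5q → q* = 25.1351, p* = 64.8378.
For a per-unit tax t: Δq = t/3.7, so DWL = ½·t·(t/3.7) = t²/7.4.
At t = 21.5: DWL = 62.466. At t = 31.3: DWL = 132.391.
Ratio = (31.3/21.5)² = 2.119.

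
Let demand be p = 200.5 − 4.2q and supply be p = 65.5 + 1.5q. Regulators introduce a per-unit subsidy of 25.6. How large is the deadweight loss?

57.49

Competitive equilibrium: 200.5 − 4.2q = 65.5 + 1.5q → q* = 23.6842, p* = 101.0263.
The subsidy lowers effective supply by 25.6: p = 39.9 + 1.5q.
New quantity: 200.5 − 4.2q = 39.9 + 1.5q → q' = 28.1754.
Overproduction Δq = 28.1754 − 23.6842 = 4.4912; wedge = subsidy = 25.6.
The triangle = ½ × 4.4912 × 25.6 = 57.49.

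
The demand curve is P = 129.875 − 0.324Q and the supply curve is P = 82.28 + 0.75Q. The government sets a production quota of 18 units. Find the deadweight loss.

Competitive equilibrium: 129.875 − 0.324Q = 82.28 + 0.75Q → Q* = 44.3156, P* = 115.5167.
At Q = 18: demand price = 129.875 − 0.324·18 = 124.043; supply price = 82.28 + 0.75·18 = 95.78.
ΔQ = 44.3156 − 18 = 26.3156; wedge = 124.043 − 95.78 = 28.263.
The triangle = ½ × 26.3156 × 28.263 = 371.88.

371.88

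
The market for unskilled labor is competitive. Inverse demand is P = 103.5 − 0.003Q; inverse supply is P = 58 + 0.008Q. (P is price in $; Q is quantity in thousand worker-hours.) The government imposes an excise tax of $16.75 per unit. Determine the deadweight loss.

$12752.84 thousand

Competitive equilibrium: 103.5 − 0.003Q = 58 + 0.008Q → Q* = 4136.3636, P* = 91.0909.
With the tax, the buyer price exceeds the seller price by 16.75: (103.5 − 0.003Q) − (58 + 0.008Q) = 16.75 → Q' = 2613.6364.
ΔQ = 4136.3636 − 2613.6364 = 1522.7272; the wedge equals the tax, 16.75.
Deadweight loss = ½ × 1522.7272 × 16.75 = $12752.84 thousand.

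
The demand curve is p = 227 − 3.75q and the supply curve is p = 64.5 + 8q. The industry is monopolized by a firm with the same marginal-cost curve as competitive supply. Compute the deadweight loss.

Competitive equilibrium: 227 − 3.75q = 64.5 + 8q → q* = 13.8298, p* = 175.1383.
Marginal revenue: MR = 227 − 7.5q. Set MR = MC: 227 − 7.5q = 64.5 + 8q → q_m = 10.4839.
Price p_m = 227 − 3.75·10.4839 = 187.6854; MC(q_m) = 64.5 + 8·10.4839 = 148.3712.
Competitive q* = 13.8298, so Δq = 3.3459; wedge = 187.6854 − 148.3712 = 39.3142.
Welfare loss = ½ × 3.3459 × 39.3142 = 65.77.

65.77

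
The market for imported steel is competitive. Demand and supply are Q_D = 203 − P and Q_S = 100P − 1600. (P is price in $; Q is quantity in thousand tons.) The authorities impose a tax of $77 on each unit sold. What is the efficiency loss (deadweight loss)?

$2935.15 thousand

In inverse form: demand P = 203 − Q, supply P = 16 + 0.01Q.
Competitive equilibrium: 203 − Q = 16 + 0.01Q → Q* = 185.1485, P* = 17.8515.
With the tax, the buyer price exceeds the seller price by 77: (203 − Q) − (16 + 0.01Q) = 77 → Q' = 108.9109.
ΔQ = 185.1485 − 108.9109 = 76.2376; the wedge equals the tax, 77.
DWL = ½ × 76.2376 × 77 = $2935.15 thousand.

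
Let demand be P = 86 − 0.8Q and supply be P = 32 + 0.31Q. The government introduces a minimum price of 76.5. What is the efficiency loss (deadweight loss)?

750.53

Competitive equilibrium: 86 − 0.8Q = 32 + 0.31Q → Q* = 48.6486, P* = 47.0811.
At the floor P = 76.5, quantity demanded = (86 − 76.5)/0.8 = 11.875.
Sellers' marginal cost at Q' = 11.875: 32 + 0.31·11.875 = 35.6813.
ΔQ = 48.6486 − 11.875 = 36.7736; wedge = 76.5 − 35.6813 = 40.8187.
Deadweight loss = ½ × 36.7736 × 40.8187 = 750.53.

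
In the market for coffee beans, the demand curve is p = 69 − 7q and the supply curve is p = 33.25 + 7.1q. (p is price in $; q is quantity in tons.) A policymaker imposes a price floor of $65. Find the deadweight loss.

Competitive equilibrium: 69 − 7q = 33.25 + 7.1q → q* = 2.53546, p* = 51.25177.
At the floor p = 65, quantity demanded = (69 − 65)/7 = 0.57143.
Sellers' marginal cost at q' = 0.57143: 33.25 + 7.1·0.57143 = 37.30715.
Δq = 2.53546 − 0.57143 = 1.96403; wedge = 65 − 37.30715 = 27.69285.
Deadweight loss = ½ × 1.96403 × 27.69285 = $27.19.

$27.19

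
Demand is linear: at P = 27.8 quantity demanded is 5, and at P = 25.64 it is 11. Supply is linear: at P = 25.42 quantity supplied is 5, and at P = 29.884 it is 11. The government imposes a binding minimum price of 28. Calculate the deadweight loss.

Demand slope = (25.64 − 27.8)/(11 − 5) = −0.36, so P = 29.6 − 0.36Q.
Supply slope = (29.884 − 25.42)/(11 − 5) = 0.744, so P = 21.7 + 0.744Q.
Competitive equilibrium: 29.6 − 0.36Q = 21.7 + 0.744Q → Q* = 7.1558, P* = 27.0239.
At the floor P = 28, quantity demanded = (29.6 − 28)/0.36 = 4.4444.
Sellers' marginal cost at Q' = 4.4444: 21.7 + 0.744·4.4444 = 25.0066.
ΔQ = 7.1558 − 4.4444 = 2.7114; wedge = 28 − 25.0066 = 2.9934.
Deadweight loss = ½ × 2.7114 × 2.9934 = 4.06.

4.06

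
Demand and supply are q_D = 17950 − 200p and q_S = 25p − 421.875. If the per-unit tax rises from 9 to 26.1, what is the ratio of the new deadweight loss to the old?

In inverse form: demand p = 89.75 − 0.005q, supply p = 16.875 + 0.04q.
Competitive equilibrium: 89.75 − 0.005q = 16.875 + 0.04q → q* = 1619.4444, p* = 81.6528.
For a per-unit tax t: Δq = t/0.045, so DWL = ½·t·(t/0.045) = t²/0.09.
At t = 9: DWL = 900. At t = 26.1: DWL = 7569.
Ratio = (26.1/9)² = 8.41.

8.41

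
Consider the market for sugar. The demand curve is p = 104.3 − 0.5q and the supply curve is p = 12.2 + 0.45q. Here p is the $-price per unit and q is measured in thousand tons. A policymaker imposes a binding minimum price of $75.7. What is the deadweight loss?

$750.43 thousand

Competitive equilibrium: 104.3 − 0.5q = 12.2 + 0.45q → q* = 96.9474, p* = 55.8263.
At the floor p = 75.7, quantity demanded = (104.3 − 75.7)/0.5 = 57.2.
Sellers' marginal cost at q' = 57.2: 12.2 + 0.45·57.2 = 37.94.
Δq = 96.9474 − 57.2 = 39.7474; wedge = 75.7 − 37.94 = 37.76.
The triangle = ½ × 39.7474 × 37.76 = $750.43 thousand.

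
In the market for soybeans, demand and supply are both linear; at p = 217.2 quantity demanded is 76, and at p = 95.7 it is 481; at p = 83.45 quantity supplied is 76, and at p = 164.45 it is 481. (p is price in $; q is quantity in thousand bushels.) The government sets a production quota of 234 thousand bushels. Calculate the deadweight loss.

$2997.56 thousand

Demand slope = (95.7 − 217.2)/(481 − 76) = −0.3, so p = 240 − 0.3q.
Supply slope = (164.45 − 83.45)/(481 − 76) = 0.2, so p = 68.25 + 0.2q.
Competitive equilibrium: 240 − 0.3q = 68.25 + 0.2q → q* = 343.5, p* = 136.95.
At q = 234: demand price = 240 − 0.3·234 = 169.8; supply price = 68.25 + 0.2·234 = 115.05.
Δq = 343.5 − 234 = 109.5; wedge = 169.8 − 115.05 = 54.75.
DWL = ½ × 109.5 × 54.75 = $2997.56 thousand.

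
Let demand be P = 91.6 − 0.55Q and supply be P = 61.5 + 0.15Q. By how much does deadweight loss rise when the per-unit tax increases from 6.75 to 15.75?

144.64

Competitive equilibrium: 91.6 − 0.55Q = 61.5 + 0.15Q → Q* = 43, P* = 67.95.
For a per-unit tax t: ΔQ = t/0.7, so DWL = ½·t·(t/0.7) = t²/1.4.
At t = 6.75: DWL = 32.545. At t = 15.75: DWL = 177.188.
Increase = 177.188 − 32.545 = 144.64.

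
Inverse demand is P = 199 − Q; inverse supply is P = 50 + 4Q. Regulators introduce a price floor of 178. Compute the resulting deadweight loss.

193.60

Competitive equilibrium: 199 − Q = 50 + 4Q → Q* = 29.8, P* = 169.2.
At the floor P = 178, quantity demanded = (199 − 178)/1 = 21.
Sellers' marginal cost at Q' = 21: 50 + 4·21 = 134.
ΔQ = 29.8 − 21 = 8.8; wedge = 178 − 134 = 44.
DWL = ½ × 8.8 × 44 = 193.60.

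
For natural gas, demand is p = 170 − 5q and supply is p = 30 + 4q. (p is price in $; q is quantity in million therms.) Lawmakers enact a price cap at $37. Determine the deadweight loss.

$857.67 million

Competitive equilibrium: 170 − 5q = 30 + 4q → q* = 15.5556, p* = 92.2222.
At the ceiling p = 37, quantity supplied = (37 − 30)/4 = 1.75.
Willingness to pay at q' = 1.75: 170 − 5·1.75 = 161.25.
Δq = 15.5556 − 1.75 = 13.8056; wedge = 161.25 − 37 = 124.25.
DWL = ½ × 13.8056 × 124.25 = $857.67 million.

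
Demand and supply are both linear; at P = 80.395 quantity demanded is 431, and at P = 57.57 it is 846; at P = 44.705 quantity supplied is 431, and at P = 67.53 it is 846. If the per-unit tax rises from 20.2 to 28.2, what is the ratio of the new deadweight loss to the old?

Demand slope = (57.57 − 80.395)/(846 − 431) = −0.055, so P = 104.1 − 0.055Q.
Supply slope = (67.53 − 44.705)/(846 − 431) = 0.055, so P = 21 + 0.055Q.
Competitive equilibrium: 104.1 − 0.055Q = 21 + 0.055Q → Q* = 755.4545, P* = 62.55.
For a per-unit tax t: ΔQ = t/0.11, so DWL = ½·t·(t/0.11) = t²/0.22.
At t = 20.2: DWL = 1854.727. At t = 28.2: DWL = 3614.727.
Ratio = (28.2/20.2)² = 1.949.

1.949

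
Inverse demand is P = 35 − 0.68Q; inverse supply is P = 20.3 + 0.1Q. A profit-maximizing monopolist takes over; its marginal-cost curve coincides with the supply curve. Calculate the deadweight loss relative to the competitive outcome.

Competitive equilibrium: 35 − 0.68Q = 20.3 + 0.1Q → Q* = 18.8462, P* = 22.1846.
Marginal revenue: MR = 35 − 1.36Q. Set MR = MC: 35 − 1.36Q = 20.3 + 0.1Q → Q_m = 10.0685.
Price P_m = 35 − 0.68·10.0685 = 28.1534; MC(Q_m) = 20.3 + 0.1·10.0685 = 21.3069.
Competitive Q* = 18.8462, so ΔQ = 8.7777; wedge = 28.1534 − 21.3069 = 6.8465.
DWL = ½ × 8.7777 × 6.8465 = 30.05.

30.05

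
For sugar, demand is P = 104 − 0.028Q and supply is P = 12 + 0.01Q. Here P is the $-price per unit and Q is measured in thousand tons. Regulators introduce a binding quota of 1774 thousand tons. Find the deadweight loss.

Competitive equilibrium: 104 − 0.028Q = 12 + 0.01Q → Q* = 2421.05263, P* = 36.21053.
At Q = 1774: demand price = 104 − 0.028·1774 = 54.328; supply price = 12 + 0.01·1774 = 29.74.
ΔQ = 2421.05263 − 1774 = 647.05263; wedge = 54.328 − 29.74 = 24.588.
The triangle = ½ × 647.05263 × 24.588 = $7954.87 thousand.

$7954.87 thousand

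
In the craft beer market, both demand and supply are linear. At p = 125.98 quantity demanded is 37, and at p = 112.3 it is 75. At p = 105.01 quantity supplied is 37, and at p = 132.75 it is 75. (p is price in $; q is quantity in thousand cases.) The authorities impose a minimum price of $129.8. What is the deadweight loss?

Demand slope = (112.3 − 125.98)/(75 − 37) = −0.36, so p = 139.3 − 0.36q.
Supply slope = (132.75 − 105.01)/(75 − 37) = 0.73, so p = 78 + 0.73q.
Competitive equilibrium: 139.3 − 0.36q = 78 + 0.73q → q* = 56.23853, p* = 119.05413.
At the floor p = 129.8, quantity demanded = (139.3 − 129.8)/0.36 = 26.38889.
Sellers' marginal cost at q' = 26.38889: 78 + 0.73·26.38889 = 97.26389.
Δq = 56.23853 − 26.38889 = 29.84964; wedge = 129.8 − 97.26389 = 32.53611.
Deadweight loss = ½ × 29.84964 × 32.53611 = $485.60 thousand.

$485.60 thousand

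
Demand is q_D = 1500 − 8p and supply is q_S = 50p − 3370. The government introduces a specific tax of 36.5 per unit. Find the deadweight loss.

4593.97

In inverse form: demand p = 187.5 − 0.125q, supply p = 67.4 + 0.02q.
Competitive equilibrium: 187.5 − 0.125q = 67.4 + 0.02q → q* = 828.2759, p* = 83.9655.
With the tax, the buyer price exceeds the seller price by 36.5: (187.5 − 0.125q) − (67.4 + 0.02q) = 36.5 → q' = 576.5517.
Δq = 828.2759 − 576.5517 = 251.7242; the wedge equals the tax, 36.5.
Welfare loss = ½ × 251.7242 × 36.5 = 4593.97.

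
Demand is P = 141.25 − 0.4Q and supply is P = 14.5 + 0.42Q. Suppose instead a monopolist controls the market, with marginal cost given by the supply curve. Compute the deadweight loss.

Competitive equilibrium: 141.25 − 0.4Q = 14.5 + 0.42Q → Q* = 154.5732, P* = 79.4207.
Marginal revenue: MR = 141.25 − 0.8Q. Set MR = MC: 141.25 − 0.8Q = 14.5 + 0.42Q → Q_m = 103.8934.
Price P_m = 141.25 − 0.4·103.8934 = 99.6926; MC(Q_m) = 14.5 + 0.42·103.8934 = 58.1352.
Competitive Q* = 154.5732, so ΔQ = 50.6798; wedge = 99.6926 − 58.1352 = 41.5574.
Welfare loss = ½ × 50.6798 × 41.5574 = 1053.06.

1053.06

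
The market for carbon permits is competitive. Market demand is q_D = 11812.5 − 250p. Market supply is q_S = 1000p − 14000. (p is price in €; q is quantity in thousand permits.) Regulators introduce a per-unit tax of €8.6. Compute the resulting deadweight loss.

€7396 thousand

In inverse form: demand p = 47.25 − 0.004q, supply p = 14 + 0.001q.
Competitive equilibrium: 47.25 − 0.004q = 14 + 0.001q → q* = 6650, p* = 20.65.
With the tax, the buyer price exceeds the seller price by 8.6: (47.25 − 0.004q) − (14 + 0.001q) = 8.6 → q' = 4930.
Δq = 6650 − 4930 = 1720; the wedge equals the tax, 8.6.
Deadweight loss = ½ × 1720 × 8.6 = €7396 thousand.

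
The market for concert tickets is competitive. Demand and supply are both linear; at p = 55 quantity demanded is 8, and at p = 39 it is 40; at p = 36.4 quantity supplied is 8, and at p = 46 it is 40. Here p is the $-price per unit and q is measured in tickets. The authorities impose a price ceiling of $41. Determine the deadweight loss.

$25.07

Demand slope = (39 − 55)/(40 − 8) = −0.5, so p = 59 − 0.5q.
Supply slope = (46 − 36.4)/(40 − 8) = 0.3, so p = 34 + 0.3q.
Competitive equilibrium: 59 − 0.5q = 34 + 0.3q → q* = 31.25, p* = 43.375.
At the ceiling p = 41, quantity supplied = (41 − 34)/0.3 = 23.3333.
Willingness to pay at q' = 23.3333: 59 − 0.5·23.3333 = 47.3334.
Δq = 31.25 − 23.3333 = 7.9167; wedge = 47.3334 − 41 = 6.3334.
Welfare loss = ½ × 7.9167 × 6.3334 = $25.07.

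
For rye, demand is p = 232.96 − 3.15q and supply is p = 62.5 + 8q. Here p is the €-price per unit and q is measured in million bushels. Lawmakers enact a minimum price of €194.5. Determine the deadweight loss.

Competitive equilibrium: 232.96 − 3.15q = 62.5 + 8q → q* = 15.2879, p* = 184.8031.
At the floor p = 194.5, quantity demanded = (232.96 − 194.5)/3.15 = 12.2095.
Sellers' marginal cost at q' = 12.2095: 62.5 + 8·12.2095 = 160.176.
Δq = 15.2879 − 12.2095 = 3.0784; wedge = 194.5 − 160.176 = 34.324.
Welfare loss = ½ × 3.0784 × 34.324 = €52.83 million.

€52.83 million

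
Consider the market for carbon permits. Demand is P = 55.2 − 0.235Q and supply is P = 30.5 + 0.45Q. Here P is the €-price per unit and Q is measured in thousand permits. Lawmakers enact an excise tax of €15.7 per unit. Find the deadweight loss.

Competitive equilibrium: 55.2 − 0.235Q = 30.5 + 0.45Q → Q* = 36.0584, P* = 46.7263.
With the tax, the buyer price exceeds the seller price by 15.7: (55.2 − 0.235Q) − (30.5 + 0.45Q) = 15.7 → Q' = 13.1387.
ΔQ = 36.0584 − 13.1387 = 22.9197; the wedge equals the tax, 15.7.
DWL = ½ × 22.9197 × 15.7 = €179.92 thousand.

€179.92 thousand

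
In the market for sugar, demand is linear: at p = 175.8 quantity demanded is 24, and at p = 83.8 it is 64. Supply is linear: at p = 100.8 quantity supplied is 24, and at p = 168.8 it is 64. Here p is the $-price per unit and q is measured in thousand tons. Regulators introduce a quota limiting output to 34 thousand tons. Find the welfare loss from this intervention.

Demand slope = (83.8 − 175.8)/(64 − 24) = −2.3, so p = 231 − 2.3q.
Supply slope = (168.8 − 100.8)/(64 − 24) = 1.7, so p = 60 + 1.7q.
Competitive equilibrium: 231 − 2.3q = 60 + 1.7q → q* = 42.75, p* = 132.675.
At q = 34: demand price = 231 − 2.3·34 = 152.8; supply price = 60 + 1.7·34 = 117.8.
Δq = 42.75 − 34 = 8.75; wedge = 152.8 − 117.8 = 35.
The triangle = ½ × 8.75 × 35 = $153.125 thousand.

$153.125 thousand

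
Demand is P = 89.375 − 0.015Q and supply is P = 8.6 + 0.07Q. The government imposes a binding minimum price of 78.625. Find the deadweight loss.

2319.73

Competitive equilibrium: 89.375 − 0.015Q = 8.6 + 0.07Q → Q* = 950.29412, P* = 75.12059.
At the floor P = 78.625, quantity demanded = (89.375 − 78.625)/0.015 = 716.66667.
Sellers' marginal cost at Q' = 716.66667: 8.6 + 0.07·716.66667 = 58.76667.
ΔQ = 950.29412 − 716.66667 = 233.62745; wedge = 78.625 − 58.76667 = 19.85833.
DWL = ½ × 233.62745 × 19.85833 = 2319.73.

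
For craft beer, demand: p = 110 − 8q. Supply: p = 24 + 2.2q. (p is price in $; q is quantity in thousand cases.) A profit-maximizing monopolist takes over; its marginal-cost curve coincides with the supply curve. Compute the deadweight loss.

$70.05 thousand

Competitive equilibrium: 110 − 8q = 24 + 2.2q → q* = 8.4314, p* = 42.549.
Marginal revenue: MR = 110 − 16q. Set MR = MC: 110 − 16q = 24 + 2.2q → q_m = 4.7253.
Price p_m = 110 − 8·4.7253 = 72.1976; MC(q_m) = 24 + 2.2·4.7253 = 34.3957.
Competitive q* = 8.4314, so Δq = 3.7061; wedge = 72.1976 − 34.3957 = 37.8019.
Deadweight loss = ½ × 3.7061 × 37.8019 = $70.05 thousand.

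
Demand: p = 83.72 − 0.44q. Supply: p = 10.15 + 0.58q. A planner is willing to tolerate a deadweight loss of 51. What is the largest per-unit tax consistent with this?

10.2

Competitive equilibrium: 83.72 − 0.44q = 10.15 + 0.58q → q* = 72.1275, p* = 51.9839.
A tax t gives Δq = t/1.02 and wedge t, so DWL = t²/2.04.
t²/2.04 = 51 → t² = 104.04 → t = 10.2.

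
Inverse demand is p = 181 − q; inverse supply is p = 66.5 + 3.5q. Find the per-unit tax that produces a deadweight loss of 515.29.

68.1

Competitive equilibrium: 181 − q = 66.5 + 3.5q → q* = 25.4444, p* = 155.5556.
A tax t gives Δq = t/4.5 and wedge t, so DWL = t²/9.
t²/9 = 515.29 → t² = 4637.61 → t = 68.1.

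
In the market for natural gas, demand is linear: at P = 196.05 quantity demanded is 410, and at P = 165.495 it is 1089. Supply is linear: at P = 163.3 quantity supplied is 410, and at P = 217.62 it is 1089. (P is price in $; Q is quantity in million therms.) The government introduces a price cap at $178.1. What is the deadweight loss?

$370.56 million

Demand slope = (165.495 − 196.05)/(1089 − 410) = −0.045, so P = 214.5 − 0.045Q.
Supply slope = (217.62 − 163.3)/(1089 − 410) = 0.08, so P = 130.5 + 0.08Q.
Competitive equilibrium: 214.5 − 0.045Q = 130.5 + 0.08Q → Q* = 672, P* = 184.26.
At the ceiling P = 178.1, quantity supplied = (178.1 − 130.5)/0.08 = 595.
Willingness to pay at Q' = 595: 214.5 − 0.045·595 = 187.725.
ΔQ = 672 − 595 = 77; wedge = 187.725 − 178.1 = 9.625.
The triangle = ½ × 77 × 9.625 = $370.56 million.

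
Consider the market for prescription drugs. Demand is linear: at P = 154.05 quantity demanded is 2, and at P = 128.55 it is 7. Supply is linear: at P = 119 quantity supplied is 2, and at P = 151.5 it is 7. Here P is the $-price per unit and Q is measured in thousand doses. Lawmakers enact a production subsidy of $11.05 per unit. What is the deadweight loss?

Demand slope = (128.55 − 154.05)/(7 − 2) = −5.1, so P = 164.25 − 5.1Q.
Supply slope = (151.5 − 119)/(7 − 2) = 6.5, so P = 106 + 6.5Q.
Competitive equilibrium: 164.25 − 5.1Q = 106 + 6.5Q → Q* = 5.0216, P* = 138.6401.
The subsidy lowers effective supply by 11.05: P = 94.95 + 6.5Q.
New quantity: 164.25 − 5.1Q = 94.95 + 6.5Q → Q' = 5.9741.
Overproduction ΔQ = 5.9741 − 5.0216 = 0.9525; wedge = subsidy = 11.05.
DWL = ½ × 0.9525 × 11.05 = $5.26 thousand.

$5.26 thousand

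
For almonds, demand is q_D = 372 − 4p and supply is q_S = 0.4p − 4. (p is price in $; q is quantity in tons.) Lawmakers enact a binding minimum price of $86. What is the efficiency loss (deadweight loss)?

$6.55

In inverse form: demand p = 93 − 0.25q, supply p = 10 + 2.5q.
Competitive equilibrium: 93 − 0.25q = 10 + 2.5q → q* = 30.1818, p* = 85.4545.
At the floor p = 86, quantity demanded = (93 − 86)/0.25 = 28.
Sellers' marginal cost at q' = 28: 10 + 2.5·28 = 80.
Δq = 30.1818 − 28 = 2.1818; wedge = 86 − 80 = 6.
DWL = ½ × 2.1818 × 6 = $6.55.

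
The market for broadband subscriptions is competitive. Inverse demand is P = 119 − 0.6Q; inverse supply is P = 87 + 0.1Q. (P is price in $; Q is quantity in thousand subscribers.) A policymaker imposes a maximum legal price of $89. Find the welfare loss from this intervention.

Competitive equilibrium: 119 − 0.6Q = 87 + 0.1Q → Q* = 45.7143, P* = 91.5714.
At the ceiling P = 89, quantity supplied = (89 − 87)/0.1 = 20.
Willingness to pay at Q' = 20: 119 − 0.6·20 = 107.
ΔQ = 45.7143 − 20 = 25.7143; wedge = 107 − 89 = 18.
The triangle = ½ × 25.7143 × 18 = $231.43 thousand.

$231.43 thousand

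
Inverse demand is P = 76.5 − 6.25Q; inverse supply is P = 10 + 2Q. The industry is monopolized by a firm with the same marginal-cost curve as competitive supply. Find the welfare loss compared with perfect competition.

49.79

Competitive equilibrium: 76.5 − 6.25Q = 10 + 2Q → Q* = 8.0606, P* = 26.1212.
Marginal revenue: MR = 76.5 − 12.5Q. Set MR = MC: 76.5 − 12.5Q = 10 + 2Q → Q_m = 4.5862.
Price P_m = 76.5 − 6.25·4.5862 = 47.8363; MC(Q_m) = 10 + 2·4.5862 = 19.1724.
Competitive Q* = 8.0606, so ΔQ = 3.4744; wedge = 47.8363 − 19.1724 = 28.6639.
The triangle = ½ × 3.4744 × 28.6639 = 49.79.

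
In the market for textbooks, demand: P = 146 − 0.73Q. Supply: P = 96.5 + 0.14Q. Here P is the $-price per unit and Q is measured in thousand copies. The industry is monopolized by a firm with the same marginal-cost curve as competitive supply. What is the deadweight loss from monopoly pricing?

$293.13 thousand

Competitive equilibrium: 146 − 0.73Q = 96.5 + 0.14Q → Q* = 56.8966, P* = 104.4655.
Marginal revenue: MR = 146 − 1.46Q. Set MR = MC: 146 − 1.46Q = 96.5 + 0.14Q → Q_m = 30.9375.
Price P_m = 146 − 0.73·30.9375 = 123.4156; MC(Q_m) = 96.5 + 0.14·30.9375 = 100.8313.
Competitive Q* = 56.8966, so ΔQ = 25.9591; wedge = 123.4156 − 100.8313 = 22.5843.
Welfare loss = ½ × 25.9591 × 22.5843 = $293.13 thousand.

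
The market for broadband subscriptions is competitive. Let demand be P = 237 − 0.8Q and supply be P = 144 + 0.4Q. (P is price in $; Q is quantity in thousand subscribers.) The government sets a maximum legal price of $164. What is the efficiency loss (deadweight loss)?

Competitive equilibrium: 237 − 0.8Q = 144 + 0.4Q → Q* = 77.5, P* = 175.
At the ceiling P = 164, quantity supplied = (164 − 144)/0.4 = 50.
Willingness to pay at Q' = 50: 237 − 0.8·50 = 197.
ΔQ = 77.5 − 50 = 27.5; wedge = 197 − 164 = 33.
Deadweight loss = ½ × 27.5 × 33 = $453.75 thousand.

$453.75 thousand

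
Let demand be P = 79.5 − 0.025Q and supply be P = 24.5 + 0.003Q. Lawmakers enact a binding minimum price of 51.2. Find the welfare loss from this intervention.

Competitive equilibrium: 79.5 − 0.025Q = 24.5 + 0.003Q → Q* = 1964.2857, P* = 30.3929.
At the floor P = 51.2, quantity demanded = (79.5 − 51.2)/0.025 = 1132.
Sellers' marginal cost at Q' = 1132: 24.5 + 0.003·1132 = 27.896.
ΔQ = 1964.2857 − 1132 = 832.2857; wedge = 51.2 − 27.896 = 23.304.
Welfare loss = ½ × 832.2857 × 23.304 = 9697.79.

9697.79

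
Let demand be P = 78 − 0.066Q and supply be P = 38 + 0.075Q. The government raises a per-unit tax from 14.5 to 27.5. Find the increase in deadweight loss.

Competitive equilibrium: 78 − 0.066Q = 38 + 0.075Q → Q* = 283.6879, P* = 59.2766.
For a per-unit tax t: ΔQ = t/0.141, so DWL = ½·t·(t/0.141) = t²/0.282.
At t = 14.5: DWL = 745.567. At t = 27.5: DWL = 2681.738.
Increase = 2681.738 − 745.567 = 1936.17.

1936.17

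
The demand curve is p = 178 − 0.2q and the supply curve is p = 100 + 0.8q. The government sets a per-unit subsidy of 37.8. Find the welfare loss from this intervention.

Competitive equilibrium: 178 − 0.2q = 100 + 0.8q → q* = 78, p* = 162.4.
The subsidy lowers effective supply by 37.8: p = 62.2 + 0.8q.
New quantity: 178 − 0.2q = 62.2 + 0.8q → q' = 115.8.
Overproduction Δq = 115.8 − 78 = 37.8; wedge = subsidy = 37.8.
The triangle = ½ × 37.8 × 37.8 = 714.42.

714.42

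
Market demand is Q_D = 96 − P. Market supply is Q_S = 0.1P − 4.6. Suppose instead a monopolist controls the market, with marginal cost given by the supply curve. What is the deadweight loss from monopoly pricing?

In inverse form: demand P = 96 − Q, supply P = 46 + 10Q.
Competitive equilibrium: 96 − Q = 46 + 10Q → Q* = 4.5455, P* = 91.4545.
Marginal revenue: MR = 96 − 2Q. Set MR = MC: 96 − 2Q = 46 + 10Q → Q_m = 4.1667.
Price P_m = 96 − 1·4.1667 = 91.8333; MC(Q_m) = 46 + 10·4.1667 = 87.667.
Competitive Q* = 4.5455, so ΔQ = 0.3788; wedge = 91.8333 − 87.667 = 4.1663.
Welfare loss = ½ × 0.3788 × 4.1663 = 0.79.

0.79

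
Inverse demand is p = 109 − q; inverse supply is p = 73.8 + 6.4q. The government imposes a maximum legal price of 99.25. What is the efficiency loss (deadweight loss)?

2.25

Competitive equilibrium: 109 − q = 73.8 + 6.4q → q* = 4.7568, p* = 104.2432.
At the ceiling p = 99.25, quantity supplied = (99.25 − 73.8)/6.4 = 3.9766.
Willingness to pay at q' = 3.9766: 109 − 1·3.9766 = 105.0234.
Δq = 4.7568 − 3.9766 = 0.7802; wedge = 105.0234 − 99.25 = 5.7734.
Welfare loss = ½ × 0.7802 × 5.7734 = 2.25.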